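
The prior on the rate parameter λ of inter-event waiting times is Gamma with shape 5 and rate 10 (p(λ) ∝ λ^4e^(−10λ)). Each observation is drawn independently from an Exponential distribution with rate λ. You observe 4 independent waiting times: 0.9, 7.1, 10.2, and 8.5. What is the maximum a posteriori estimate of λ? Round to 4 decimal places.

The Exponential(rate=λ) likelihood is ∝ λ^n e^(−λΣtᵢ). Here n = 4 and Σtᵢ = 0.9 + 7.1 + 10.2 + 8.5 = 26.7.
Posterior ∝ λ^4e^(−10λ) · λ^4e^(−26.7λ) = λ^8e^(−36.7λ), i.e. Gamma(9, 36.7).
Mode = (a−1)/b = 8/36.7 ≈ 0.2180.

λ̂_MAP = 0.2180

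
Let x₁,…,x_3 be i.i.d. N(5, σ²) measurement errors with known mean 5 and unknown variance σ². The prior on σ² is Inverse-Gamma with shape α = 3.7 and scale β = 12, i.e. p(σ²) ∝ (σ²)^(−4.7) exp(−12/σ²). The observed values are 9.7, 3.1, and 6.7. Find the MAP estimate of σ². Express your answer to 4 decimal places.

σ̂²_MAP = 4.2411

Sum of squared deviations about the known mean: SS = (9.7−5)² + (3.1−5)² + (6.7−5)² = 28.59.
The Normal likelihood contributes (σ²)^(−n/2) exp(−SS/(2σ²)), so the posterior is Inverse-Gamma(α + n/2, β + SS/2) = Inverse-Gamma(5.2, 26.295).
The mode of Inverse-Gamma(a, b) is b/(a+1) = 26.295/6.2 ≈ 4.2411.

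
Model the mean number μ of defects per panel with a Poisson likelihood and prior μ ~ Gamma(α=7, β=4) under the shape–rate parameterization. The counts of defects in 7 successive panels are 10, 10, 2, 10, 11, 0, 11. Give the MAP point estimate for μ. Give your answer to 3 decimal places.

μ̂_MAP = 5.455

Σxᵢ = 10+10+2+10+11+0+11 = 54, with n = 7.
Posterior ∝ μ^6e^(−4μ) · μ^54e^(−7μ) = μ^60e^(−11μ), i.e. Gamma(shape=61, rate=11).
The mode of a Gamma(a, b) with a ≥ 1 (shape–rate) is (a−1)/b = 60/11 ≈ 5.455.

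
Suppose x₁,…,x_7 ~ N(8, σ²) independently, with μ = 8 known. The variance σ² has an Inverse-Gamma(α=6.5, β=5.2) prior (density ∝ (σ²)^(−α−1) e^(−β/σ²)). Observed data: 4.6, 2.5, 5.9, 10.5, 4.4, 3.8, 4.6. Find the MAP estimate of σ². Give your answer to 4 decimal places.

Sum of squared deviations about the known mean: SS = (4.6−8)² + (2.5−8)² + (5.9−8)² + (10.5−8)² + (4.4−8)² + (3.8−8)² + (4.6−8)² = 94.63.
The Normal likelihood contributes (σ²)^(−n/2) exp(−SS/(2σ²)), so the posterior is Inverse-Gamma(α + n/2, β + SS/2) = Inverse-Gamma(10, 52.515).
The mode of Inverse-Gamma(a, b) is b/(a+1) = 52.515/11 ≈ 4.7741.

σ̂²_MAP = 4.7741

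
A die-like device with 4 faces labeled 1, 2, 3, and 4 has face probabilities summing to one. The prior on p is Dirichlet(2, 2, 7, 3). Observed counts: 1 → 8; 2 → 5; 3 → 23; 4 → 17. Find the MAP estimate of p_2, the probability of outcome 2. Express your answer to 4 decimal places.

MAP estimate: 0.0952

The posterior is Dirichlet(αᵢ + nᵢ) = Dirichlet(10, 7, 30, 20).
For a Dirichlet(a₁,…,a_K) with all aᵢ > 1, the mode has j-th component (aⱼ − 1)/(Σaᵢ − K).
Here Σaᵢ = 67 and K = 4, so p_2 = (7 − 1)/(67 − 4) = 6/63 ≈ 0.0952.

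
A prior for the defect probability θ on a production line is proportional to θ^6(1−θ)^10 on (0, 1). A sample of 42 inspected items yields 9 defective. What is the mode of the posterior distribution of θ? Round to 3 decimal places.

θ̂_MAP = 0.259

The prior density ∝ θ^6(1−θ)^10 is the kernel of Beta(7, 11).
Data: 9 successes in 42 trials. The binomial likelihood contributes θ^9(1−θ)^33, so the posterior is Beta(7+9, 11+33) = Beta(16, 44).
For Beta(a, b) with a, b > 1 the mode is (a−1)/(a+b−2) = 15/58 ≈ 0.259.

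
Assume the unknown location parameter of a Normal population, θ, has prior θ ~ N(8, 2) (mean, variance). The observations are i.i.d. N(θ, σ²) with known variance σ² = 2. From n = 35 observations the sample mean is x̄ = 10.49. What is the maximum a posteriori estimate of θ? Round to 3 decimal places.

n = 35, x̄ = 10.49.
For a Normal prior and Normal likelihood with known variance, the posterior is Normal; its mode equals its mean, the precision-weighted average.
Prior precision 1/σ₀² = 1/2 = 0.5; data precision n/σ² = 35/2 = 17.5.
θ̂ = (0.5·8 + 17.5·10.49) / (0.5 + 17.5) = 187.575/18 = 2501/240 ≈ 10.421.

θ̂_MAP = 10.421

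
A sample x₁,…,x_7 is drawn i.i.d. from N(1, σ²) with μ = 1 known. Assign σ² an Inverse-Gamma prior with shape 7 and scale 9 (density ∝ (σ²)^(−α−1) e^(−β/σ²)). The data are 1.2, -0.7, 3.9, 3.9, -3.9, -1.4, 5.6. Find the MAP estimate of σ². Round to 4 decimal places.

σ̂²_MAP = 3.8557

Sum of squared deviations about the known mean: SS = (1.2−1)² + (-0.7−1)² + (3.9−1)² + (3.9−1)² + (-3.9−1)² + (-1.4−1)² + (5.6−1)² = 70.68.
The Normal likelihood contributes (σ²)^(−n/2) exp(−SS/(2σ²)), so the posterior is Inverse-Gamma(α + n/2, β + SS/2) = Inverse-Gamma(10.5, 44.34).
The mode of Inverse-Gamma(a, b) is b/(a+1) = 44.34/11.5 ≈ 3.8557.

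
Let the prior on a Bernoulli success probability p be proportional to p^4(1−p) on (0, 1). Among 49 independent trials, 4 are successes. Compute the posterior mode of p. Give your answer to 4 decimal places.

The prior density ∝ p^4(1−p)^1 is the kernel of Beta(5, 2).
Data: 4 successes in 49 trials. The binomial likelihood contributes p^4(1−p)^45, so the posterior is Beta(5+4, 2+45) = Beta(9, 47).
For Beta(a, b) with a, b > 1 the mode is (a−1)/(a+b−2) = 8/54 ≈ 0.1481.

p̂_MAP = 0.1481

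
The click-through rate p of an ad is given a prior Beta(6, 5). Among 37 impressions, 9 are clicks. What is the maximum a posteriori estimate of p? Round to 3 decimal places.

Prior: Beta(6, 5).
Data: 9 successes in 37 trials. The binomial likelihood contributes p^9(1−p)^28, so the posterior is Beta(6+9, 5+28) = Beta(15, 33).
For Beta(a, b) with a, b > 1 the mode is (a−1)/(a+b−2) = 14/46 ≈ 0.304.

p̂_MAP = 0.304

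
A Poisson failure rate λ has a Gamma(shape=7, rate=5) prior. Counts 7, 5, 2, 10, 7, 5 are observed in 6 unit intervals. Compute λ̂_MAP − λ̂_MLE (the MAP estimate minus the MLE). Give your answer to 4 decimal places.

MAP − MLE = -2.1818

Σxᵢ = 36. Posterior is Gamma(43, 11); MAP = (43−1)/11 = 42/11 ≈ 3.81818.
MLE = x̄ = 36/6 ≈ 6.00000.
Difference = 42/11 − 36/6 = -24/11 ≈ -2.1818.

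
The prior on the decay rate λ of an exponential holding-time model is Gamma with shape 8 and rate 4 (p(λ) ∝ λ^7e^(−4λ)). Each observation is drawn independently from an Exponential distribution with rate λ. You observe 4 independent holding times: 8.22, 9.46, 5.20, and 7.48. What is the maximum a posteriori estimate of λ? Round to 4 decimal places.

The Exponential(rate=λ) likelihood is ∝ λ^n e^(−λΣtᵢ). Here n = 4 and Σtᵢ = 8.22 + 9.46 + 5.20 + 7.48 = 30.36.
Posterior ∝ λ^7e^(−4λ) · λ^4e^(−30.36λ) = λ^11e^(−34.36λ), i.e. Gamma(12, 34.36).
Mode = (a−1)/b = 11/34.36 ≈ 0.3201.

λ̂_MAP = 0.3201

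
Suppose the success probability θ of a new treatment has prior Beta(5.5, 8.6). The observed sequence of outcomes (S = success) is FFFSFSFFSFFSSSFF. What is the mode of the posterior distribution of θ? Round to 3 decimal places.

Prior: Beta(5.5, 8.6).
Data: 6 successes in 16 trials (from the sequence). The binomial likelihood contributes θ^6(1−θ)^10, so the posterior is Beta(5.5+6, 8.6+10) = Beta(11.5, 18.6).
For Beta(a, b) with a, b > 1 the mode is (a−1)/(a+b−2) = 10.5/28.1 ≈ 0.374.

θ̂_MAP = 0.374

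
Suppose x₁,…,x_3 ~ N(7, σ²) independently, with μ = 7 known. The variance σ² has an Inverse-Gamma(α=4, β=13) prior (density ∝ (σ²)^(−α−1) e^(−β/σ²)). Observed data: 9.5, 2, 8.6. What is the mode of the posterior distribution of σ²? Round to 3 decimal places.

σ̂²_MAP = 4.601

Sum of squared deviations about the known mean: SS = (9.5−7)² + (2−7)² + (8.6−7)² = 33.81.
The Normal likelihood contributes (σ²)^(−n/2) exp(−SS/(2σ²)), so the posterior is Inverse-Gamma(α + n/2, β + SS/2) = Inverse-Gamma(5.5, 29.905).
The mode of Inverse-Gamma(a, b) is b/(a+1) = 29.905/6.5 ≈ 4.601.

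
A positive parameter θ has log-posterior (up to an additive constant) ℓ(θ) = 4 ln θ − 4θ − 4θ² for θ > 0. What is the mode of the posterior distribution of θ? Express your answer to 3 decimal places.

ℓ'(θ) = 4/θ − 4 − 8θ. Setting this to zero and multiplying by θ: 8θ² + 4θ − 4 = 0.
θ = (−4 + √(4² + 4·8·4)) / (2·8) = (−4 + √144) / 16 = (−4 + 12)/16 = 1/2.
ℓ''(θ) = −4/θ² − 8 < 0, confirming a maximum.

θ̂_MAP = 0.500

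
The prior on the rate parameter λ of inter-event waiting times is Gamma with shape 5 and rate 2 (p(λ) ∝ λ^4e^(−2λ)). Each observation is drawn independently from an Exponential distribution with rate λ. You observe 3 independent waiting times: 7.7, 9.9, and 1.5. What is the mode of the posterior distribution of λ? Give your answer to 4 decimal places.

The Exponential(rate=λ) likelihood is ∝ λ^n e^(−λΣtᵢ). Here n = 3 and Σtᵢ = 7.7 + 9.9 + 1.5 = 19.1.
Posterior ∝ λ^4e^(−2λ) · λ^3e^(−19.1λ) = λ^7e^(−21.1λ), i.e. Gamma(8, 21.1).
Mode = (a−1)/b = 7/21.1 ≈ 0.3318.

λ̂_MAP = 0.3318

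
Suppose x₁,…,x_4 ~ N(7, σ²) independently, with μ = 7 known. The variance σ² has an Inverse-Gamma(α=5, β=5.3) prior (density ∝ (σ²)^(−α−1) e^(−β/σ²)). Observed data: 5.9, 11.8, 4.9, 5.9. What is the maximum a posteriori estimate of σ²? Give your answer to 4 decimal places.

Sum of squared deviations about the known mean: SS = (5.9−7)² + (11.8−7)² + (4.9−7)² + (5.9−7)² = 29.87.
The Normal likelihood contributes (σ²)^(−n/2) exp(−SS/(2σ²)), so the posterior is Inverse-Gamma(α + n/2, β + SS/2) = Inverse-Gamma(7, 20.235).
The mode of Inverse-Gamma(a, b) is b/(a+1) = 20.235/8 ≈ 2.5294.

σ̂²_MAP = 2.5294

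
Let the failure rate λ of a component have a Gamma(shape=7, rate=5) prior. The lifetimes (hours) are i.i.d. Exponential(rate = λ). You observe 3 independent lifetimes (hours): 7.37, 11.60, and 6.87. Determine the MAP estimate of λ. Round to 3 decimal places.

λ̂_MAP = 0.292

The Exponential(rate=λ) likelihood is ∝ λ^n e^(−λΣtᵢ). Here n = 3 and Σtᵢ = 7.37 + 11.60 + 6.87 = 25.84.
Posterior ∝ λ^6e^(−5λ) · λ^3e^(−25.84λ) = λ^9e^(−30.84λ), i.e. Gamma(10, 30.84).
Mode = (a−1)/b = 9/30.84 ≈ 0.292.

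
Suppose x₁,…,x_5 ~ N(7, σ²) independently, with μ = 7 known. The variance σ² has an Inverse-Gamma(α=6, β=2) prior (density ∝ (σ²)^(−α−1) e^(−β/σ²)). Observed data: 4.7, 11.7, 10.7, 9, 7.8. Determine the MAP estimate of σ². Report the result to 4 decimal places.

Sum of squared deviations about the known mean: SS = (4.7−7)² + (11.7−7)² + (10.7−7)² + (9−7)² + (7.8−7)² = 45.71.
The Normal likelihood contributes (σ²)^(−n/2) exp(−SS/(2σ²)), so the posterior is Inverse-Gamma(α + n/2, β + SS/2) = Inverse-Gamma(8.5, 24.855).
The mode of Inverse-Gamma(a, b) is b/(a+1) = 24.855/9.5 ≈ 2.6163.

σ̂²_MAP = 2.6163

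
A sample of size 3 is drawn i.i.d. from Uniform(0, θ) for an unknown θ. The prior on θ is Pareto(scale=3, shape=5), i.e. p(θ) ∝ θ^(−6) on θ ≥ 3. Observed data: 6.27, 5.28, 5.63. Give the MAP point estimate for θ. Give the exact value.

θ̂_MAP = 6.27

The Uniform(0, θ) likelihood is θ^(−n) for θ ≥ max(xᵢ), zero otherwise. Here max(xᵢ) = 6.27.
Posterior ∝ θ^(−6) · θ^(−3) = θ^(−9) on θ ≥ max(3, 6.27) = 6.27.
This density is strictly decreasing in θ, so the posterior mode lies at the lower boundary of the support.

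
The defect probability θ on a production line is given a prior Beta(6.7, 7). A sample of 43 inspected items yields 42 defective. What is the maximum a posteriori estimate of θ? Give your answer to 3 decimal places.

θ̂_MAP = 0.872

Prior: Beta(6.7, 7).
Data: 42 successes in 43 trials. The binomial likelihood contributes θ^42(1−θ)^1, so the posterior is Beta(6.7+42, 7+1) = Beta(48.7, 8).
For Beta(a, b) with a, b > 1 the mode is (a−1)/(a+b−2) = 47.7/54.7 ≈ 0.872.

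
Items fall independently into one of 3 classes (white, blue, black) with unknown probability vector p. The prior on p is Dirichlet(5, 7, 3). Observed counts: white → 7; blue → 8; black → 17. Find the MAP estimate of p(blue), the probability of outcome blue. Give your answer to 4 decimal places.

The posterior is Dirichlet(αᵢ + nᵢ) = Dirichlet(12, 15, 20).
For a Dirichlet(a₁,…,a_K) with all aᵢ > 1, the mode has j-th component (aⱼ − 1)/(Σaᵢ − K).
Here Σaᵢ = 47 and K = 3, so p(blue) = (15 − 1)/(47 − 3) = 14/44 ≈ 0.3182.

MAP estimate of p(blue) = 0.3182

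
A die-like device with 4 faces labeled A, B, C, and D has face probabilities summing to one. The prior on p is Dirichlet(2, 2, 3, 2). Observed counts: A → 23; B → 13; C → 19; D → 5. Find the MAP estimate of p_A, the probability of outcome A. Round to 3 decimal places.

The posterior is Dirichlet(αᵢ + nᵢ) = Dirichlet(25, 15, 22, 7).
For a Dirichlet(a₁,…,a_K) with all aᵢ > 1, the mode has j-th component (aⱼ − 1)/(Σaᵢ − K).
Here Σaᵢ = 69 and K = 4, so p_A = (25 − 1)/(69 − 4) = 24/65 ≈ 0.369.

MAP estimate of p_A = 0.369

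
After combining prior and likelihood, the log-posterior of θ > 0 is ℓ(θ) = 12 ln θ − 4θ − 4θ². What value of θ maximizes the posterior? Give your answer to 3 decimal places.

θ̂_MAP = 1.000

ℓ'(θ) = 12/θ − 4 − 8θ. Setting this to zero and multiplying by θ: 8θ² + 4θ − 12 = 0.
θ = (−4 + √(4² + 4·8·12)) / (2·8) = (−4 + √400) / 16 = (−4 + 20)/16 = 1.
ℓ''(θ) = −12/θ² − 8 < 0, confirming a maximum.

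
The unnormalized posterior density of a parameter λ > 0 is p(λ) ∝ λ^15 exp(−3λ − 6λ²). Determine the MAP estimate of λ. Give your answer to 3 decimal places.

ℓ'(λ) = 15/λ − 3 − 12λ. Setting this to zero and multiplying by λ: 12λ² + 3λ − 15 = 0.
λ = (−3 + √(3² + 4·12·15)) / (2·12) = (−3 + √729) / 24 = (−3 + 27)/24 = 1.
ℓ''(λ) = −15/λ² − 12 < 0, confirming a maximum.

λ̂_MAP = 1.000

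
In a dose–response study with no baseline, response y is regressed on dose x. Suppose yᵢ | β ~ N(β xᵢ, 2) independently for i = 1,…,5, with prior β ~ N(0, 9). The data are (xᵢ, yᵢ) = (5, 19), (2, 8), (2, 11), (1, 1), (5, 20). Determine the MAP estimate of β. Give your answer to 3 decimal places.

log p(β | y) = −Σ(yᵢ − βxᵢ)²/(2·2) − β²/(2·9) + const.
Setting the derivative to zero: Σxᵢ(yᵢ − βxᵢ)/2 − β/9 = 0, so β = Σxᵢyᵢ / (Σxᵢ² + σ²/τ²).
Σxᵢyᵢ = 5·19 + 2·8 + 2·11 + 1·1 + 5·20 = 234; Σxᵢ² = 59; σ²/τ² = 2/9.
β̂_MAP = 234 / (59 + 2/9) = 234/(533/9) = 162/41 ≈ 3.951.

β̂_MAP = 3.951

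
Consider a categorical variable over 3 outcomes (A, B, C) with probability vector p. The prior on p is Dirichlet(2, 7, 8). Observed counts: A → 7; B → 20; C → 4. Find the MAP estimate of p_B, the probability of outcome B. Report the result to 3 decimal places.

MAP estimate of p_B = 0.578

The posterior is Dirichlet(αᵢ + nᵢ) = Dirichlet(9, 27, 12).
For a Dirichlet(a₁,…,a_K) with all aᵢ > 1, the mode has j-th component (aⱼ − 1)/(Σaᵢ − K).
Here Σaᵢ = 48 and K = 3, so p_B = (27 − 1)/(48 − 3) = 26/45 ≈ 0.578.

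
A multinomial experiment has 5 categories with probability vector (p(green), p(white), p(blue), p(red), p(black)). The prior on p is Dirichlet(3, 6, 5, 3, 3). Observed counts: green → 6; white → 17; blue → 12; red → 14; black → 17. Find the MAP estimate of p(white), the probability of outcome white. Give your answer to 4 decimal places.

MAP estimate of p(white) = 0.2716

The posterior is Dirichlet(αᵢ + nᵢ) = Dirichlet(9, 23, 17, 17, 20).
For a Dirichlet(a₁,…,a_K) with all aᵢ > 1, the mode has j-th component (aⱼ − 1)/(Σaᵢ − K).
Here Σaᵢ = 86 and K = 5, so p(white) = (23 − 1)/(86 − 5) = 22/81 ≈ 0.2716.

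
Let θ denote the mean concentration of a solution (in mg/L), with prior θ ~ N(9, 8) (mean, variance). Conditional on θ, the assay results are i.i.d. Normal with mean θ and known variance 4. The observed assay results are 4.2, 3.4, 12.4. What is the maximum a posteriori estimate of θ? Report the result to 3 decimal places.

n = 3; x̄ = (4.2 + 3.4 + 12.4)/3 = 20/3 = 20/3 ≈ 6.6667.
For a Normal prior and Normal likelihood with known variance, the posterior is Normal; its mode equals its mean, the precision-weighted average.
Prior precision 1/σ₀² = 1/8 = 0.125; data precision n/σ² = 3/4 = 0.75.
θ̂ = (0.125·9 + 0.75·(20/3)) / (0.125 + 0.75) = 6.125/0.875 = 7.000.

θ̂_MAP = 7.000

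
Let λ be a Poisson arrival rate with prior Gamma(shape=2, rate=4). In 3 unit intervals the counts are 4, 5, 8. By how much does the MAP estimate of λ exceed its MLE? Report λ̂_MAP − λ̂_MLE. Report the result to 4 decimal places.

Σxᵢ = 17. Posterior is Gamma(19, 7); MAP = (19−1)/7 = 18/7 ≈ 2.57143.
MLE = x̄ = 17/3 ≈ 5.66667.
Difference = 18/7 − 17/3 = -65/21 ≈ -3.0952.

MAP − MLE = -3.0952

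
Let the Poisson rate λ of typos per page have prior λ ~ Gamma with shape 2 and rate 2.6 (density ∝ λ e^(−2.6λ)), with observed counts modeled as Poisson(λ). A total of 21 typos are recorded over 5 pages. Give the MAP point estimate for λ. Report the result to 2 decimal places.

Σxᵢ = 21, n = 5.
Posterior ∝ λe^(−2.6λ) · λ^21e^(−5λ) = λ^22e^(−7.6λ), i.e. Gamma(shape=23, rate=7.6).
The mode of a Gamma(a, b) with a ≥ 1 (shape–rate) is (a−1)/b = 22/7.6 ≈ 2.89.

λ̂_MAP = 2.89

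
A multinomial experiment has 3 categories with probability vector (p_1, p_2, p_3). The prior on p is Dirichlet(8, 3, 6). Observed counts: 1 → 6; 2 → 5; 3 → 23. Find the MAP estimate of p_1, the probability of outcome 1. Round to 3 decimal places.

The posterior is Dirichlet(αᵢ + nᵢ) = Dirichlet(14, 8, 29).
For a Dirichlet(a₁,…,a_K) with all aᵢ > 1, the mode has j-th component (aⱼ − 1)/(Σaᵢ − K).
Here Σaᵢ = 51 and K = 3, so p_1 = (14 − 1)/(51 − 3) = 13/48 ≈ 0.271.

MAP estimate: 0.271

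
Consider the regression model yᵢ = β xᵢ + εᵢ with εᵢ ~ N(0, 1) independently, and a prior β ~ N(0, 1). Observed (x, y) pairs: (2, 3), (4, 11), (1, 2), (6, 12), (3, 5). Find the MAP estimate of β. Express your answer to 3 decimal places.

β̂_MAP = 2.075

log p(β | y) = −Σ(yᵢ − βxᵢ)²/(2·1) − β²/(2·1) + const.
Setting the derivative to zero: Σxᵢ(yᵢ − βxᵢ)/1 − β/1 = 0, so β = Σxᵢyᵢ / (Σxᵢ² + σ²/τ²).
Σxᵢyᵢ = 2·3 + 4·11 + 1·2 + 6·12 + 3·5 = 139; Σxᵢ² = 66; σ²/τ² = 1.
β̂_MAP = 139 / (66 + 1) = 139/67 ≈ 2.075.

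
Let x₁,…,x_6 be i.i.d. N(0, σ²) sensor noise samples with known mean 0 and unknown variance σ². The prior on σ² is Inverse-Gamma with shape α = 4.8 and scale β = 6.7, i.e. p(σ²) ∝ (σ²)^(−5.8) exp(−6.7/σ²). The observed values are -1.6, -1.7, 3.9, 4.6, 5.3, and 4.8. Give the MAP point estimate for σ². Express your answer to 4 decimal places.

Sum of squared deviations about the known mean: SS = (-1.6−0)² + (-1.7−0)² + (3.9−0)² + (4.6−0)² + (5.3−0)² + (4.8−0)² = 92.95.
The Normal likelihood contributes (σ²)^(−n/2) exp(−SS/(2σ²)), so the posterior is Inverse-Gamma(α + n/2, β + SS/2) = Inverse-Gamma(7.8, 53.175).
The mode of Inverse-Gamma(a, b) is b/(a+1) = 53.175/8.8 ≈ 6.0426.

σ̂²_MAP = 6.0426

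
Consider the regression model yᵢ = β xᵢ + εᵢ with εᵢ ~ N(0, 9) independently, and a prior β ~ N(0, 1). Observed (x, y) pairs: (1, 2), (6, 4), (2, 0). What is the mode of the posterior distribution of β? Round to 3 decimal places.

log p(β | y) = −Σ(yᵢ − βxᵢ)²/(2·9) − β²/(2·1) + const.
Setting the derivative to zero: Σxᵢ(yᵢ − βxᵢ)/9 − β/1 = 0, so β = Σxᵢyᵢ / (Σxᵢ² + σ²/τ²).
Σxᵢyᵢ = 1·2 + 6·4 + 2·0 = 26; Σxᵢ² = 41; σ²/τ² = 9.
β̂_MAP = 26 / (41 + 9) = 26/50 ≈ 0.520.

β̂_MAP = 0.520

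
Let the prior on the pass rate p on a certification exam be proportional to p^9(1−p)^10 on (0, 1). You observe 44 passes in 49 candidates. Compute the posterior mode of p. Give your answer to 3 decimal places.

p̂_MAP = 0.779

The prior density ∝ p^9(1−p)^10 is the kernel of Beta(10, 11).
Data: 44 successes in 49 trials. The binomial likelihood contributes p^44(1−p)^5, so the posterior is Beta(10+44, 11+5) = Beta(54, 16).
For Beta(a, b) with a, b > 1 the mode is (a−1)/(a+b−2) = 53/68 ≈ 0.779.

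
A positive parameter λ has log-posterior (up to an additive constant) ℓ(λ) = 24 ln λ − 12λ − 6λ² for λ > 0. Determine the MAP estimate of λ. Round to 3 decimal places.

ℓ'(λ) = 24/λ − 12 − 12λ. Setting this to zero and multiplying by λ: 12λ² + 12λ − 24 = 0.
λ = (−12 + √(12² + 4·12·24)) / (2·12) = (−12 + √1296) / 24 = (−12 + 36)/24 = 1.
ℓ''(λ) = −24/λ² − 12 < 0, confirming a maximum.

λ̂_MAP = 1.000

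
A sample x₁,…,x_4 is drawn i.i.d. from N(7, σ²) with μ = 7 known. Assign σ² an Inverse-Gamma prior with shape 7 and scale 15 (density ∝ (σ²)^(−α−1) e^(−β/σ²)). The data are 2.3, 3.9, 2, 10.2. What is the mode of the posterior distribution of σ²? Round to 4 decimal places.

σ̂²_MAP = 4.8470

Sum of squared deviations about the known mean: SS = (2.3−7)² + (3.9−7)² + (2−7)² + (10.2−7)² = 66.94.
The Normal likelihood contributes (σ²)^(−n/2) exp(−SS/(2σ²)), so the posterior is Inverse-Gamma(α + n/2, β + SS/2) = Inverse-Gamma(9, 48.47).
The mode of Inverse-Gamma(a, b) is b/(a+1) = 48.47/10 ≈ 4.8470.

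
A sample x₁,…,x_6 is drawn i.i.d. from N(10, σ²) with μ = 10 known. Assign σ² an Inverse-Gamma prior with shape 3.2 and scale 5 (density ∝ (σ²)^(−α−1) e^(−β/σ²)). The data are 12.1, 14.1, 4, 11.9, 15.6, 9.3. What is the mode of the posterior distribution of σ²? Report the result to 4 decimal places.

Sum of squared deviations about the known mean: SS = (12.1−10)² + (14.1−10)² + (4−10)² + (11.9−10)² + (15.6−10)² + (9.3−10)² = 92.68.
The Normal likelihood contributes (σ²)^(−n/2) exp(−SS/(2σ²)), so the posterior is Inverse-Gamma(α + n/2, β + SS/2) = Inverse-Gamma(6.2, 51.34).
The mode of Inverse-Gamma(a, b) is b/(a+1) = 51.34/7.2 ≈ 7.1306.

σ̂²_MAP = 7.1306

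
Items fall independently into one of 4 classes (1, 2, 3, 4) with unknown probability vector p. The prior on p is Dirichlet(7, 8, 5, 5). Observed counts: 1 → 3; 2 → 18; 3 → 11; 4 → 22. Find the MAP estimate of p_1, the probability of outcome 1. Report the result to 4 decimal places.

The posterior is Dirichlet(αᵢ + nᵢ) = Dirichlet(10, 26, 16, 27).
For a Dirichlet(a₁,…,a_K) with all aᵢ > 1, the mode has j-th component (aⱼ − 1)/(Σaᵢ − K).
Here Σaᵢ = 79 and K = 4, so p_1 = (10 − 1)/(79 − 4) = 9/75 ≈ 0.1200.

MAP estimate: 0.1200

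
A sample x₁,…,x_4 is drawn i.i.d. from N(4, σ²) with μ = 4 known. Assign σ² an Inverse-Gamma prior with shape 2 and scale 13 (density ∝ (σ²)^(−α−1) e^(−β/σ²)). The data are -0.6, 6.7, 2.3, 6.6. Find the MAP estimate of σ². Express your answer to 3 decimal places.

σ̂²_MAP = 6.410

Sum of squared deviations about the known mean: SS = (-0.6−4)² + (6.7−4)² + (2.3−4)² + (6.6−4)² = 38.1.
The Normal likelihood contributes (σ²)^(−n/2) exp(−SS/(2σ²)), so the posterior is Inverse-Gamma(α + n/2, β + SS/2) = Inverse-Gamma(4, 32.05).
The mode of Inverse-Gamma(a, b) is b/(a+1) = 32.05/5 ≈ 6.410.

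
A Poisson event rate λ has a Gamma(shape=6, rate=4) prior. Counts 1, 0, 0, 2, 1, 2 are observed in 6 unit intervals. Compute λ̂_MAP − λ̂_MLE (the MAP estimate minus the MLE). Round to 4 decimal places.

Σxᵢ = 6. Posterior is Gamma(12, 10); MAP = (12−1)/10 = 11/10 ≈ 1.10000.
MLE = x̄ = 6/6 ≈ 1.00000.
Difference = 11/10 − 6/6 = 1/10 ≈ 0.1000.

MAP − MLE = 0.1000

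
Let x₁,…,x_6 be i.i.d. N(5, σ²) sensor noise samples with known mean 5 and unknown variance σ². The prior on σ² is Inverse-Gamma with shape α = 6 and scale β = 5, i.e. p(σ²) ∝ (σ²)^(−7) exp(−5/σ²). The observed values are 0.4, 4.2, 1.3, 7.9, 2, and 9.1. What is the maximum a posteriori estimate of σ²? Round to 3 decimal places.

Sum of squared deviations about the known mean: SS = (0.4−5)² + (4.2−5)² + (1.3−5)² + (7.9−5)² + (2−5)² + (9.1−5)² = 69.71.
The Normal likelihood contributes (σ²)^(−n/2) exp(−SS/(2σ²)), so the posterior is Inverse-Gamma(α + n/2, β + SS/2) = Inverse-Gamma(9, 39.855).
The mode of Inverse-Gamma(a, b) is b/(a+1) = 39.855/10 ≈ 3.986.

σ̂²_MAP = 3.986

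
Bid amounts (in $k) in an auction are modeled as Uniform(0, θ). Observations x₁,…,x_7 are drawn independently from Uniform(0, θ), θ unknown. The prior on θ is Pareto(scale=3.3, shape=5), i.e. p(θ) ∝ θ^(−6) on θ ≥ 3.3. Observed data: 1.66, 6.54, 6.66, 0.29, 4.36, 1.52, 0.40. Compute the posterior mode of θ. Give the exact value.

θ̂_MAP = 6.66

The Uniform(0, θ) likelihood is θ^(−n) for θ ≥ max(xᵢ), zero otherwise. Here max(xᵢ) = 6.66.
Posterior ∝ θ^(−6) · θ^(−7) = θ^(−13) on θ ≥ max(3.3, 6.66) = 6.66.
This density is strictly decreasing in θ, so the posterior mode lies at the lower boundary of the support.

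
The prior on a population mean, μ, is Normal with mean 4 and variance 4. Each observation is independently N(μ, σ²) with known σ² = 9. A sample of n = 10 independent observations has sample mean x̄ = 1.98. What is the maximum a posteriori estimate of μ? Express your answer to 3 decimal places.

n = 10, x̄ = 1.98.
For a Normal prior and Normal likelihood with known variance, the posterior is Normal; its mode equals its mean, the precision-weighted average.
Prior precision 1/σ₀² = 1/4 = 0.25; data precision n/σ² = 10/9.
μ̂ = (0.25·4 + (10/9)·1.98) / (0.25 + 10/9) = 3.2/(49/36) = 576/245 ≈ 2.351.

μ̂_MAP = 2.351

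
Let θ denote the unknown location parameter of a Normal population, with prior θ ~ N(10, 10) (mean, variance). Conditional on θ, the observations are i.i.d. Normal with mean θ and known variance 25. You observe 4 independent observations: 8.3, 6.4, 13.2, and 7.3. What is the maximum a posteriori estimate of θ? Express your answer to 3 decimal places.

n = 4; x̄ = (8.3 + 6.4 + 13.2 + 7.3)/4 = 35.2/4 = 8.8.
For a Normal prior and Normal likelihood with known variance, the posterior is Normal; its mode equals its mean, the precision-weighted average.
Prior precision 1/σ₀² = 1/10 = 0.1; data precision n/σ² = 4/25 = 0.16.
θ̂ = (0.1·10 + 0.16·8.8) / (0.1 + 0.16) = 2.408/0.26 = 602/65 ≈ 9.262.

θ̂_MAP = 9.262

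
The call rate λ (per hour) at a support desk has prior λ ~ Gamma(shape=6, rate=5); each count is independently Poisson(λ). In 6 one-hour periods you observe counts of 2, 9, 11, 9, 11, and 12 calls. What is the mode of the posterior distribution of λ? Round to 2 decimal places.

λ̂_MAP = 5.36

Σxᵢ = 2+9+11+9+11+12 = 54, with n = 6.
Posterior ∝ λ^5e^(−5λ) · λ^54e^(−6λ) = λ^59e^(−11λ), i.e. Gamma(shape=60, rate=11).
The mode of a Gamma(a, b) with a ≥ 1 (shape–rate) is (a−1)/b = 59/11 ≈ 5.36.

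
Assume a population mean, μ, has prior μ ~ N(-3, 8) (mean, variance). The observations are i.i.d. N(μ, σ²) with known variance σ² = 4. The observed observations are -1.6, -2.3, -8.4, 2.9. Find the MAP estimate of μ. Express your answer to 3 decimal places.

n = 4; x̄ = ((-1.6) + (-2.3) + (-8.4) + 2.9)/4 = -9.4/4 = -2.35.
For a Normal prior and Normal likelihood with known variance, the posterior is Normal; its mode equals its mean, the precision-weighted average.
Prior precision 1/σ₀² = 1/8 = 0.125; data precision n/σ² = 4/4 = 1.
μ̂ = (0.125·(-3) + 1·(-2.35)) / (0.125 + 1) = (-2.725)/1.125 = -109/45 ≈ -2.422.

μ̂_MAP = -2.422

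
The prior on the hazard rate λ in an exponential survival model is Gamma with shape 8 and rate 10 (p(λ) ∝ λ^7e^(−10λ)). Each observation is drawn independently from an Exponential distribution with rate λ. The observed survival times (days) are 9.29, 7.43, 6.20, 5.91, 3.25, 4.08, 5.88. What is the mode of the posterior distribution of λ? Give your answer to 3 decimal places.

The Exponential(rate=λ) likelihood is ∝ λ^n e^(−λΣtᵢ). Here n = 7 and Σtᵢ = 9.29 + 7.43 + 6.20 + 5.91 + 3.25 + 4.08 + 5.88 = 42.04.
Posterior ∝ λ^7e^(−10λ) · λ^7e^(−42.04λ) = λ^14e^(−52.04λ), i.e. Gamma(15, 52.04).
Mode = (a−1)/b = 14/52.04 ≈ 0.269.

λ̂_MAP = 0.269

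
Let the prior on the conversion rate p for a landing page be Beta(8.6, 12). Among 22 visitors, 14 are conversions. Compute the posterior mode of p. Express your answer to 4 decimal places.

p̂_MAP = 0.5320

Prior: Beta(8.6, 12).
Data: 14 successes in 22 trials. The binomial likelihood contributes p^14(1−p)^8, so the posterior is Beta(8.6+14, 12+8) = Beta(22.6, 20).
For Beta(a, b) with a, b > 1 the mode is (a−1)/(a+b−2) = 21.6/40.6 ≈ 0.5320.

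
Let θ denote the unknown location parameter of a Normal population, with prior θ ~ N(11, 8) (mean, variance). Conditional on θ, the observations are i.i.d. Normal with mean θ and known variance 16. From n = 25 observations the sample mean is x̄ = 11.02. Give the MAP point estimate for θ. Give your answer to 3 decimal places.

θ̂_MAP = 11.019

n = 25, x̄ = 11.02.
For a Normal prior and Normal likelihood with known variance, the posterior is Normal; its mode equals its mean, the precision-weighted average.
Prior precision 1/σ₀² = 1/8 = 0.125; data precision n/σ² = 25/16 = 1.5625.
θ̂ = (0.125·11 + 1.5625·11.02) / (0.125 + 1.5625) = 18.59375/1.6875 = 595/54 ≈ 11.019.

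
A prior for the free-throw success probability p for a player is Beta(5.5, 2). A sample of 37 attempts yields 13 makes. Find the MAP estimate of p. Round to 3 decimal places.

p̂_MAP = 0.412

Prior: Beta(5.5, 2).
Data: 13 successes in 37 trials. The binomial likelihood contributes p^13(1−p)^24, so the posterior is Beta(5.5+13, 2+24) = Beta(18.5, 26).
For Beta(a, b) with a, b > 1 the mode is (a−1)/(a+b−2) = 17.5/42.5 ≈ 0.412.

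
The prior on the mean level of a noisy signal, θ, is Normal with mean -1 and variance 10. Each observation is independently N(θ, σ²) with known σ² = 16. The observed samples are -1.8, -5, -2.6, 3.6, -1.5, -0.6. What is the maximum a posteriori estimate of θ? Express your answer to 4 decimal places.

θ̂_MAP = -1.2500

n = 6; x̄ = ((-1.8) + (-5) + (-2.6) + 3.6 + (-1.5) + (-0.6))/6 = -7.9/6 = -79/60 ≈ -1.3167.
For a Normal prior and Normal likelihood with known variance, the posterior is Normal; its mode equals its mean, the precision-weighted average.
Prior precision 1/σ₀² = 1/10 = 0.1; data precision n/σ² = 6/16 = 0.375.
θ̂ = (0.1·(-1) + 0.375·(-79/60)) / (0.1 + 0.375) = (-0.59375)/0.475 = -1.2500.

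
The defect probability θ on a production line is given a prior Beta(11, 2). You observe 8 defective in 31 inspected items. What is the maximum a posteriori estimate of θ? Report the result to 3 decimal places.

Prior: Beta(11, 2).
Data: 8 successes in 31 trials. The binomial likelihood contributes θ^8(1−θ)^23, so the posterior is Beta(11+8, 2+23) = Beta(19, 25).
For Beta(a, b) with a, b > 1 the mode is (a−1)/(a+b−2) = 18/42 ≈ 0.429.

θ̂_MAP = 0.429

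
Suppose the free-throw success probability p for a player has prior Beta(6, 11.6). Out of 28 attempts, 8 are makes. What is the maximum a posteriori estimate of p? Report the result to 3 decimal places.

Prior: Beta(6, 11.6).
Data: 8 successes in 28 trials. The binomial likelihood contributes p^8(1−p)^20, so the posterior is Beta(6+8, 11.6+20) = Beta(14, 31.6).
For Beta(a, b) with a, b > 1 the mode is (a−1)/(a+b−2) = 13/43.6 ≈ 0.298.

p̂_MAP = 0.298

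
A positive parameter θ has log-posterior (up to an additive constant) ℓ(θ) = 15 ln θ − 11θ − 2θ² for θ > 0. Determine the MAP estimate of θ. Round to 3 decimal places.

ℓ'(θ) = 15/θ − 11 − 4θ. Setting this to zero and multiplying by θ: 4θ² + 11θ − 15 = 0.
θ = (−11 + √(11² + 4·4·15)) / (2·4) = (−11 + √361) / 8 = (−11 + 19)/8 = 1.
ℓ''(θ) = −15/θ² − 4 < 0, confirming a maximum.

θ̂_MAP = 1.000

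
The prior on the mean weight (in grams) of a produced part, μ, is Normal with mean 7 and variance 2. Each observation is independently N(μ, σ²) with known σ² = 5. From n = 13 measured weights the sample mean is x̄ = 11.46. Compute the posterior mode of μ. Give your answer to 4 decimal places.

μ̂_MAP = 10.7406

n = 13, x̄ = 11.46.
For a Normal prior and Normal likelihood with known variance, the posterior is Normal; its mode equals its mean, the precision-weighted average.
Prior precision 1/σ₀² = 1/2 = 0.5; data precision n/σ² = 13/5 = 2.6.
μ̂ = (0.5·7 + 2.6·11.46) / (0.5 + 2.6) = 33.296/3.1 = 8324/775 ≈ 10.7406.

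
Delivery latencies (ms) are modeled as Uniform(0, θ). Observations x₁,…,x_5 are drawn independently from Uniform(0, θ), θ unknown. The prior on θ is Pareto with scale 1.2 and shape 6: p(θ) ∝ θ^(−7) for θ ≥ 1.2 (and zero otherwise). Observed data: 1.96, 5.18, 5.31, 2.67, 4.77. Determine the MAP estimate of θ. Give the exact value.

θ̂_MAP = 5.31

The Uniform(0, θ) likelihood is θ^(−n) for θ ≥ max(xᵢ), zero otherwise. Here max(xᵢ) = 5.31.
Posterior ∝ θ^(−7) · θ^(−5) = θ^(−12) on θ ≥ max(1.2, 5.31) = 5.31.
This density is strictly decreasing in θ, so the posterior mode lies at the lower boundary of the support.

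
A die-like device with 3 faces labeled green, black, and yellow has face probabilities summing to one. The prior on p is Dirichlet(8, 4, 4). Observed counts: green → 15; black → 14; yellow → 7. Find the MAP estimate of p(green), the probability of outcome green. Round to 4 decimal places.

The posterior is Dirichlet(αᵢ + nᵢ) = Dirichlet(23, 18, 11).
For a Dirichlet(a₁,…,a_K) with all aᵢ > 1, the mode has j-th component (aⱼ − 1)/(Σaᵢ − K).
Here Σaᵢ = 52 and K = 3, so p(green) = (23 − 1)/(52 − 3) = 22/49 ≈ 0.4490.

MAP estimate of p(green) = 0.4490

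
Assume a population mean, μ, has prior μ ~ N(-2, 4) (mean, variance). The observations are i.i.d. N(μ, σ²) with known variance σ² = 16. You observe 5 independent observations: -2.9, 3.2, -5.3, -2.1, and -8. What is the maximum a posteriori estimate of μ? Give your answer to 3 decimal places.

n = 5; x̄ = ((-2.9) + 3.2 + (-5.3) + (-2.1) + (-8))/5 = -15.1/5 = -3.02.
For a Normal prior and Normal likelihood with known variance, the posterior is Normal; its mode equals its mean, the precision-weighted average.
Prior precision 1/σ₀² = 1/4 = 0.25; data precision n/σ² = 5/16 = 0.3125.
μ̂ = (0.25·(-2) + 0.3125·(-3.02)) / (0.25 + 0.3125) = (-1.44375)/0.5625 = -77/30 ≈ -2.567.

μ̂_MAP = -2.567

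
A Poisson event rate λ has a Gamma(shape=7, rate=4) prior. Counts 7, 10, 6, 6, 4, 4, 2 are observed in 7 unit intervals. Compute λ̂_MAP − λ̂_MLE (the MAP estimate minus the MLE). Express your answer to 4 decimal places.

Σxᵢ = 39. Posterior is Gamma(46, 11); MAP = (46−1)/11 = 45/11 ≈ 4.09091.
MLE = x̄ = 39/7 ≈ 5.57143.
Difference = 45/11 − 39/7 = -114/77 ≈ -1.4805.

MAP − MLE = -1.4805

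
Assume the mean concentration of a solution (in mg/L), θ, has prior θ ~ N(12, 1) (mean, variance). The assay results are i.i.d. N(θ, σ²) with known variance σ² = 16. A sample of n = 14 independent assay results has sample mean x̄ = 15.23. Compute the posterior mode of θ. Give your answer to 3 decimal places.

θ̂_MAP = 13.507

n = 14, x̄ = 15.23.
For a Normal prior and Normal likelihood with known variance, the posterior is Normal; its mode equals its mean, the precision-weighted average.
Prior precision 1/σ₀² = 1/1 = 1; data precision n/σ² = 14/16 = 0.875.
θ̂ = (1·12 + 0.875·15.23) / (1 + 0.875) = 25.32625/1.875 = 20261/1500 ≈ 13.507.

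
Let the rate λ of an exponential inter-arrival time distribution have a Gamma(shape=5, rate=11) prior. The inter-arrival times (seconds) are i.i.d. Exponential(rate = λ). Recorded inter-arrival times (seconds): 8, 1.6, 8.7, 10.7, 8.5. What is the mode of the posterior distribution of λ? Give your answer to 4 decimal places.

The Exponential(rate=λ) likelihood is ∝ λ^n e^(−λΣtᵢ). Here n = 5 and Σtᵢ = 8 + 1.6 + 8.7 + 10.7 + 8.5 = 37.5.
Posterior ∝ λ^4e^(−11λ) · λ^5e^(−37.5λ) = λ^9e^(−48.5λ), i.e. Gamma(10, 48.5).
Mode = (a−1)/b = 9/48.5 ≈ 0.1856.

λ̂_MAP = 0.1856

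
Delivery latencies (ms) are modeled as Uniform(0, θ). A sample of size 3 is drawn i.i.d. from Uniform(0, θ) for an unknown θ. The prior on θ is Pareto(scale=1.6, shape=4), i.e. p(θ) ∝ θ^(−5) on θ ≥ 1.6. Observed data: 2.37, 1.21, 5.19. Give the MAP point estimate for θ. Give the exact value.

θ̂_MAP = 5.19

The Uniform(0, θ) likelihood is θ^(−n) for θ ≥ max(xᵢ), zero otherwise. Here max(xᵢ) = 5.19.
Posterior ∝ θ^(−5) · θ^(−3) = θ^(−8) on θ ≥ max(1.6, 5.19) = 5.19.
This density is strictly decreasing in θ, so the posterior mode lies at the lower boundary of the support.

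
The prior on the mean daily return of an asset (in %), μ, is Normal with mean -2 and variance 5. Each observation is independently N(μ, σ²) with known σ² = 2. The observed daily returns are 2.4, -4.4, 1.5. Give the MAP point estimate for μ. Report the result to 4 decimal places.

μ̂_MAP = -0.3824

n = 3; x̄ = (2.4 + (-4.4) + 1.5)/3 = -0.5/3 = -1/6 ≈ -0.1667.
For a Normal prior and Normal likelihood with known variance, the posterior is Normal; its mode equals its mean, the precision-weighted average.
Prior precision 1/σ₀² = 1/5 = 0.2; data precision n/σ² = 3/2 = 1.5.
μ̂ = (0.2·(-2) + 1.5·(-1/6)) / (0.2 + 1.5) = (-0.65)/1.7 = -13/34 ≈ -0.3824.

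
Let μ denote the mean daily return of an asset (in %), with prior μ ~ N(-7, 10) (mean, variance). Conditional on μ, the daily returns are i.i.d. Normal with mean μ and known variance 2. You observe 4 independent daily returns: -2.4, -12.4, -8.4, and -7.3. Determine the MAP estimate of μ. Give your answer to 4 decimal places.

n = 4; x̄ = ((-2.4) + (-12.4) + (-8.4) + (-7.3))/4 = -30.5/4 = -7.625.
For a Normal prior and Normal likelihood with known variance, the posterior is Normal; its mode equals its mean, the precision-weighted average.
Prior precision 1/σ₀² = 1/10 = 0.1; data precision n/σ² = 4/2 = 2.
μ̂ = (0.1·(-7) + 2·(-7.625)) / (0.1 + 2) = (-15.95)/2.1 = -319/42 ≈ -7.5952.

μ̂_MAP = -7.5952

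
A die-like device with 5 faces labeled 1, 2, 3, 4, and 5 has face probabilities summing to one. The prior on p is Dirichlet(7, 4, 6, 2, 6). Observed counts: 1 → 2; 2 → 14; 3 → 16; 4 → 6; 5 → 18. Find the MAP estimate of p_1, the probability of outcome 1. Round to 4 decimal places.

MAP estimate: 0.1053

The posterior is Dirichlet(αᵢ + nᵢ) = Dirichlet(9, 18, 22, 8, 24).
For a Dirichlet(a₁,…,a_K) with all aᵢ > 1, the mode has j-th component (aⱼ − 1)/(Σaᵢ − K).
Here Σaᵢ = 81 and K = 5, so p_1 = (9 − 1)/(81 − 5) = 8/76 ≈ 0.1053.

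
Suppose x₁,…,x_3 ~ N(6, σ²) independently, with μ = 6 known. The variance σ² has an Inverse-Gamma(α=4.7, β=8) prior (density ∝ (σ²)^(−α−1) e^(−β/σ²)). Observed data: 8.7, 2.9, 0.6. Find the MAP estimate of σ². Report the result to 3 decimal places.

Sum of squared deviations about the known mean: SS = (8.7−6)² + (2.9−6)² + (0.6−6)² = 46.06.
The Normal likelihood contributes (σ²)^(−n/2) exp(−SS/(2σ²)), so the posterior is Inverse-Gamma(α + n/2, β + SS/2) = Inverse-Gamma(6.2, 31.03).
The mode of Inverse-Gamma(a, b) is b/(a+1) = 31.03/7.2 ≈ 4.310.

σ̂²_MAP = 4.310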